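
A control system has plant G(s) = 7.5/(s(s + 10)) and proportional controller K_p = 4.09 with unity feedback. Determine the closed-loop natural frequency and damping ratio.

ω_n = 5.54 rad/s, ζ = 0.903

With unity feedback the closed-loop characteristic equation is s² + 10s + 4.09·7.5 = s² + 10s + 30.67 = 0.
So ω_n² = 30.67 ⇒ ω_n = 5.539 rad/s, and ζ = 10/(2ω_n) = 0.903.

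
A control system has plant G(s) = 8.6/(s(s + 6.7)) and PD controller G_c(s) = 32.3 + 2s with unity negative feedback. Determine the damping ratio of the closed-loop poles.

ζ = 0.717

Forward path: (32.3 + 2s)·8.6/(s(s+6.7)). The closed-loop characteristic equation is s² + (6.7 + 8.6·2)s + 8.6·32.3 = 0.
That is s² + 23.9s + 277.8 = 0, so ω_n = 16.67 rad/s and ζ = 23.9/(2·16.67) = 0.717.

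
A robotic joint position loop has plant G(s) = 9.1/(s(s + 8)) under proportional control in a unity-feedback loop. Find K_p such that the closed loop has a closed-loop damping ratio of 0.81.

K_p = 2.68

Closed-loop characteristic equation: s² + 8s + K_p·9.1 = 0.
So ω_n = √(9.1K_p) and 2ζω_n = 8, giving ζ = 8/(2√(9.1K_p)).
Setting ζ = 0.81: √(9.1K_p) = 8/(2·0.81) = 4.938, so K_p = 24.39/9.1 = 2.68.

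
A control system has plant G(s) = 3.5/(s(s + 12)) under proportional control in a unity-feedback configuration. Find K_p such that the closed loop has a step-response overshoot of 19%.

From %OS = 100·exp(−πζ/√(1−ζ²)) = 19%, ζ = −ln(0.19)/√(π²+ln²(0.19)) = 0.4673.
Characteristic equation s² + 12s + 3.5K_p = 0 gives ζ = 12/(2√(3.5K_p)).
Setting ζ = 0.4673: √(3.5K_p) = 12/(2·0.4673) = 12.84, so K_p = 164.8/3.5 = 47.1.

K_p = 47.1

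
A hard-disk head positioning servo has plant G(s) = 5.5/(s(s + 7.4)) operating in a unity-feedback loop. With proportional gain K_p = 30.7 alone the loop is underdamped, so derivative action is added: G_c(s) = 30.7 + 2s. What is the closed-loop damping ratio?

ζ = 0.708

Forward path: (30.7 + 2s)·5.5/(s(s+7.4)). The closed-loop characteristic equation is s² + (7.4 + 5.5·2)s + 5.5·30.7 = 0.
That is s² + 18.4s + 168.8 = 0, so ω_n = 12.99 rad/s and ζ = 18.4/(2·12.99) = 0.708.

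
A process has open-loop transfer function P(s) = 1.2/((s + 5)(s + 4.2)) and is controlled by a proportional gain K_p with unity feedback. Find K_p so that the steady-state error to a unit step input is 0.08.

The loop is type 0, so e_ss(step) = 1/(1 + K_pos) with K_pos = K_p·P(0).
P(0) = 0.05714. Require 1/(1 + K_p·0.05714) = 0.08, so 1 + 0.05714·K_p = 12.5.
K_p = (12.5 − 1)/0.05714 = 201.

K_p = 201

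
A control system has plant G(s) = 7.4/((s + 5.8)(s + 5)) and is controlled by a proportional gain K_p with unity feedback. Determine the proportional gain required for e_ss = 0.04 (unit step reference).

K_p = 94.1

Steady-state error for a unit step on this type-0 loop is 1/(1 + K_p·G(0)).
G(0) = 0.2552. Require 1/(1 + K_p·0.2552) = 0.04, so 1 + 0.2552·K_p = 25.
K_p = (25 − 1)/0.2552 = 94.1.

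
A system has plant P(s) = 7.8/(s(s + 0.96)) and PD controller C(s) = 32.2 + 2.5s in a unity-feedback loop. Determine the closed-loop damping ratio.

Forward path: (32.2 + 2.5s)·7.8/(s(s+0.96)). The closed-loop characteristic equation is s² + (0.96 + 7.8·2.5)s + 7.8·32.2 = 0.
That is s² + 20.46s + 251.2 = 0, so ω_n = 15.85 rad/s and ζ = 20.46/(2·15.85) = 0.6455.

ζ = 0.646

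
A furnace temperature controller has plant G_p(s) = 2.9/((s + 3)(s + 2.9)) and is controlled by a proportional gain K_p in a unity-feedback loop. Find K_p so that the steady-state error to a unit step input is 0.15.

For a type-0 loop with proportional control, e_ss = 1/(1 + K_p·G_p(0)).
G_p(0) = 0.3333. Require 1/(1 + K_p·0.3333) = 0.15, so 1 + 0.3333·K_p = 6.667.
K_p = (6.667 − 1)/0.3333 = 17.

K_p = 17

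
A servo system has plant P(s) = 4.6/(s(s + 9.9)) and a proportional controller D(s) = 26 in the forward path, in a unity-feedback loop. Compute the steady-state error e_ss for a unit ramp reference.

The loop has one pole at the origin (type 1). Velocity error constant K_v = lim_{s→0} s·D(s)P(s) = 26·4.6/9.9 = 12.08.
Steady-state error to a unit ramp: e_ss = 1/K_v = 0.0828.

0.0828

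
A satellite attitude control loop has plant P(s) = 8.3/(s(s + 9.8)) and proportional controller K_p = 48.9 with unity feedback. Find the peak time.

T_p = 0.161 s

From 1 + K_pP(s) = 0: s² + 9.8s + 405.9 = 0 ⇒ ω_n = 20.15, ζ = 0.2432.
Damped frequency ω_d = ω_n√(1−ζ²) = 19.54 rad/s, so peak time T_p = π/ω_d = 0.161 s.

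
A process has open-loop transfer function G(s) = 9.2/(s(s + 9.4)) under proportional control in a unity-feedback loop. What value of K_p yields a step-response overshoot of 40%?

K_p = 30.6

From %OS = 100·exp(−πζ/√(1−ζ²)) = 40%, ζ = −ln(0.4)/√(π²+ln²(0.4)) = 0.28.
Characteristic equation s² + 9.4s + 9.2K_p = 0 gives ζ = 9.4/(2√(9.2K_p)).
Setting ζ = 0.28: √(9.2K_p) = 9.4/(2·0.28) = 16.79, so K_p = 281.8/9.2 = 30.6.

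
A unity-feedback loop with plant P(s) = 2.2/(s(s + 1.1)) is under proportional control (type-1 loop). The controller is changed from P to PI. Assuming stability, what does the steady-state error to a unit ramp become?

0

The integrator raises the loop to type 2, so K_v → ∞ and e_ss to a ramp is zero.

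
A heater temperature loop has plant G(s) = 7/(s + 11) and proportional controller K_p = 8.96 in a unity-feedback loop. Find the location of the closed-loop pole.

Closed-loop transfer function: T(s) = K_p·G(s)/(1 + K_p·G(s)) = 62.72/(s + 11 + 62.72) = 62.72/(s + 73.72).
The closed-loop pole is at s = −73.72.

s = -73.72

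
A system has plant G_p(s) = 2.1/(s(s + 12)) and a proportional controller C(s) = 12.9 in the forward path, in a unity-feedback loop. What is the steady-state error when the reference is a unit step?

The open loop C(s)G_p(s) has a pole at the origin (type 1), so the static position error constant is infinite and e_ss = 1/(1+∞) = 0.

0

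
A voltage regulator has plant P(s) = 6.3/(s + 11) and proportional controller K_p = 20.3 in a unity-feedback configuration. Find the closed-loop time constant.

τ = 0.0072 s

Closed-loop transfer function: T(s) = K_p·P(s)/(1 + K_p·P(s)) = 127.9/(s + 11 + 127.9) = 127.9/(s + 138.9).
Time constant τ = 1/138.9 = 0.0072 s.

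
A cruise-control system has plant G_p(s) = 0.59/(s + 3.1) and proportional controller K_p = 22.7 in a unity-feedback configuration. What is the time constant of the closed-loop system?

τ = 0.0606 s

Closed-loop transfer function: T(s) = K_p·G_p(s)/(1 + K_p·G_p(s)) = 13.39/(s + 3.1 + 13.39) = 13.39/(s + 16.49).
Time constant τ = 1/16.49 = 0.0606 s.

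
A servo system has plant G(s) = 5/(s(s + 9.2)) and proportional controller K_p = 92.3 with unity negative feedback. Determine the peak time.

The closed-loop denominator s² + 9.2s + 461.5 gives ω_n = √461.5 = 21.48 and ζ = 9.2/(2ω_n) = 0.2141.
Damped frequency ω_d = ω_n√(1−ζ²) = 20.98 rad/s, so peak time T_p = π/ω_d = 0.15 s.

T_p = 0.15 s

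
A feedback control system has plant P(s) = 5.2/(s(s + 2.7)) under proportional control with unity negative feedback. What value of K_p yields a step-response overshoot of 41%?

K_p = 4.7

From %OS = 100·exp(−πζ/√(1−ζ²)) = 41%, ζ = −ln(0.41)/√(π²+ln²(0.41)) = 0.273.
Characteristic equation s² + 2.7s + 5.2K_p = 0 gives ζ = 2.7/(2√(5.2K_p)).
Setting ζ = 0.273: √(5.2K_p) = 2.7/(2·0.273) = 4.945, so K_p = 24.45/5.2 = 4.7.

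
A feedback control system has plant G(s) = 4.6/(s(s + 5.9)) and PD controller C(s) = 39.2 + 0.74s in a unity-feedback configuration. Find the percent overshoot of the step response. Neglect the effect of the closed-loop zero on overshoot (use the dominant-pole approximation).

Forward path: (39.2 + 0.74s)·4.6/(s(s+5.9)). The closed-loop characteristic equation is s² + (5.9 + 4.6·0.74)s + 4.6·39.2 = 0.
That is s² + 9.304s + 180.3 = 0, so ω_n = 13.43 rad/s and ζ = 9.304/(2·13.43) = 0.3464.
%OS = 100·exp(−πζ/√(1−ζ²)) = 31.3%.

31.3%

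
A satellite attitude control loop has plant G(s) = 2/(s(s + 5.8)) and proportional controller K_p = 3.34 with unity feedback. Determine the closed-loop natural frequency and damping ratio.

ω_n = 2.58 rad/s, ζ = 1.12

1 + K_p·G(s) = 0 gives s² + 5.8s + 6.68 = 0.
Matching s² + 2ζω_n s + ω_n²: ω_n = √6.68 = 2.585 rad/s and 2ζω_n = 5.8, so ζ = 5.8/(2·2.585) = 1.12.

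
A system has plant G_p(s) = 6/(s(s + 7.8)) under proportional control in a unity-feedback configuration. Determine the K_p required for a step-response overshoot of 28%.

K_p = 18

From %OS = 100·exp(−πζ/√(1−ζ²)) = 28%, ζ = −ln(0.28)/√(π²+ln²(0.28)) = 0.3755.
Characteristic equation s² + 7.8s + 6K_p = 0 gives ζ = 7.8/(2√(6K_p)).
Setting ζ = 0.3755: √(6K_p) = 7.8/(2·0.3755) = 10.39, so K_p = 107.8/6 = 18.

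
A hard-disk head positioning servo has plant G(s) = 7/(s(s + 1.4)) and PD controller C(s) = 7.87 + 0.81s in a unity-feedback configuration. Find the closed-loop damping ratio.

Forward path: (7.87 + 0.81s)·7/(s(s+1.4)). The closed-loop characteristic equation is s² + (1.4 + 7·0.81)s + 7·7.87 = 0.
That is s² + 7.07s + 55.09 = 0, so ω_n = 7.422 rad/s and ζ = 7.07/(2·7.422) = 0.4763.

ζ = 0.476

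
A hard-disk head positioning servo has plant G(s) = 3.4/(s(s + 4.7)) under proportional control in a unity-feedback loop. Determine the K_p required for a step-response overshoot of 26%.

K_p = 10.5

From %OS = 100·exp(−πζ/√(1−ζ²)) = 26%, ζ = −ln(0.26)/√(π²+ln²(0.26)) = 0.3941.
Characteristic equation s² + 4.7s + 3.4K_p = 0 gives ζ = 4.7/(2√(3.4K_p)).
Setting ζ = 0.3941: √(3.4K_p) = 4.7/(2·0.3941) = 5.963, so K_p = 35.56/3.4 = 10.5.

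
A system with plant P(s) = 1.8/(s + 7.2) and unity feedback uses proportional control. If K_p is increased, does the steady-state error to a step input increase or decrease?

decrease

The position error constant K_pos = K_p·P(0) grows with K_p, and e_ss = 1/(1+K_pos) falls.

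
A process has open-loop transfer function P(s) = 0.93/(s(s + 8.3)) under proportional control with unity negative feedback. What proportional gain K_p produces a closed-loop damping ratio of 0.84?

Closed-loop characteristic equation: s² + 8.3s + K_p·0.93 = 0.
So ω_n = √(0.93K_p) and 2ζω_n = 8.3, giving ζ = 8.3/(2√(0.93K_p)).
Setting ζ = 0.84: √(0.93K_p) = 8.3/(2·0.84) = 4.94, so K_p = 24.41/0.93 = 26.2.

K_p = 26.2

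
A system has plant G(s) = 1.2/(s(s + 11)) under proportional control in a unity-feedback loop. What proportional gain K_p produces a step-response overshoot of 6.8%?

K_p = 59.6

From %OS = 100·exp(−πζ/√(1−ζ²)) = 6.8%, ζ = −ln(0.068)/√(π²+ln²(0.068)) = 0.6502.
Characteristic equation s² + 11s + 1.2K_p = 0 gives ζ = 11/(2√(1.2K_p)).
Setting ζ = 0.6502: √(1.2K_p) = 11/(2·0.6502) = 8.459, so K_p = 71.56/1.2 = 59.6.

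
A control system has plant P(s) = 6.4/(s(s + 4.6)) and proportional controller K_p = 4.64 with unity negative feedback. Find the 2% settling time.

From 1 + K_pP(s) = 0: s² + 4.6s + 29.7 = 0 ⇒ ω_n = 5.449, ζ = 0.4221.
2% settling time T_s ≈ 4/(ζω_n) = 4/2.3 = 1.74 s.

T_s ≈ 1.74 s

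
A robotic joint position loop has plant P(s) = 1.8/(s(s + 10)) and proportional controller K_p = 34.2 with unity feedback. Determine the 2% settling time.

From 1 + K_pP(s) = 0: s² + 10s + 61.56 = 0 ⇒ ω_n = 7.846, ζ = 0.6373.
2% settling time T_s ≈ 4/(ζω_n) = 4/5 = 0.8 s.

T_s ≈ 0.8 s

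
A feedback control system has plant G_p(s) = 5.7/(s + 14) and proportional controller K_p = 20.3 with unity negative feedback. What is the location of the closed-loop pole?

s = -129.7

Closed-loop transfer function: T(s) = K_p·G_p(s)/(1 + K_p·G_p(s)) = 115.7/(s + 14 + 115.7) = 115.7/(s + 129.7).
The closed-loop pole is at s = −129.7.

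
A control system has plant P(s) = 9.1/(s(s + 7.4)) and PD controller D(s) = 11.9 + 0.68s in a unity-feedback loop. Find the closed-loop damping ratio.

ζ = 0.653

Forward path: (11.9 + 0.68s)·9.1/(s(s+7.4)). The closed-loop characteristic equation is s² + (7.4 + 9.1·0.68)s + 9.1·11.9 = 0.
That is s² + 13.59s + 108.3 = 0, so ω_n = 10.41 rad/s and ζ = 13.59/(2·10.41) = 0.6529.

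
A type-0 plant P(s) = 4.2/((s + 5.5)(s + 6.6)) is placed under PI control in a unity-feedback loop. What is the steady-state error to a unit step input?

0

The PI controller's integrator makes the forward path type 1, so e_ss to a step is zero.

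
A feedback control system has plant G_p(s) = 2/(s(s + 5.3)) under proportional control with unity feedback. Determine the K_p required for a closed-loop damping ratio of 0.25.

K_p = 56.2

Closed-loop characteristic equation: s² + 5.3s + K_p·2 = 0.
So ω_n = √(2K_p) and 2ζω_n = 5.3, giving ζ = 5.3/(2√(2K_p)).
Setting ζ = 0.25: √(2K_p) = 5.3/(2·0.25) = 10.6, so K_p = 112.4/2 = 56.2.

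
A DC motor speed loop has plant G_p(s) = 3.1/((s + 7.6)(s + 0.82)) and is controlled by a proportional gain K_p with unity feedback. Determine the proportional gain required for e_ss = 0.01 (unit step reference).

For a type-0 loop with proportional control, e_ss = 1/(1 + K_p·G_p(0)).
G_p(0) = 0.4974. Require 1/(1 + K_p·0.4974) = 0.01, so 1 + 0.4974·K_p = 100.
K_p = (100 − 1)/0.4974 = 199.

K_p = 199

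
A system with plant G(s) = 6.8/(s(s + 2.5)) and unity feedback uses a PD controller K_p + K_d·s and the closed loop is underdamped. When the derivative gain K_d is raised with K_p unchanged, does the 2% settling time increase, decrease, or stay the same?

Characteristic equation s² + (2.5 + 6.8K_d)s + 6.8K_p = 0: raising K_d increases ζω_n = (2.5+6.8K_d)/2 while the loop stays underdamped, so T_s ≈ 4/(ζω_n) decreases.

decrease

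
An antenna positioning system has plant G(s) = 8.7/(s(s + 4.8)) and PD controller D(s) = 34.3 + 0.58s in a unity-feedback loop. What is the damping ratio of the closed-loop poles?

Forward path: (34.3 + 0.58s)·8.7/(s(s+4.8)). The closed-loop characteristic equation is s² + (4.8 + 8.7·0.58)s + 8.7·34.3 = 0.
That is s² + 9.846s + 298.4 = 0, so ω_n = 17.27 rad/s and ζ = 9.846/(2·17.27) = 0.285.

ζ = 0.285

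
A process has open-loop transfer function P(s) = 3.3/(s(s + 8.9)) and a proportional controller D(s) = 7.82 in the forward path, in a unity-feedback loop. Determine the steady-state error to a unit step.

The open loop D(s)P(s) has a pole at the origin (type 1), so the static position error constant is infinite and e_ss = 1/(1+∞) = 0.

0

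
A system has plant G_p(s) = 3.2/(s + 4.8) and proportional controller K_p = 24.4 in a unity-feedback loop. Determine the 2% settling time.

Closed-loop transfer function: T(s) = K_p·G_p(s)/(1 + K_p·G_p(s)) = 78.08/(s + 4.8 + 78.08) = 78.08/(s + 82.88).
Time constant τ = 1/82.88 = 0.01207 s, so the 2% settling time is about 4τ = 0.0483 s.

T_s ≈ 0.0483 s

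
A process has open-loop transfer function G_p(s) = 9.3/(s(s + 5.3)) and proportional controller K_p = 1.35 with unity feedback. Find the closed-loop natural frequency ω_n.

With unity feedback the closed-loop characteristic equation is s² + 5.3s + 1.35·9.3 = s² + 5.3s + 12.56 = 0.
Matching s² + 2ζω_n s + ω_n²: ω_n = √12.56 = 3.543 rad/s and 2ζω_n = 5.3, so ζ = 5.3/(2·3.543) = 0.748.

ω_n = 3.54 rad/s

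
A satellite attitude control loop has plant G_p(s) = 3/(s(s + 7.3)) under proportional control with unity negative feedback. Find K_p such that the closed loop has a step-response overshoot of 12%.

From %OS = 100·exp(−πζ/√(1−ζ²)) = 12%, ζ = −ln(0.12)/√(π²+ln²(0.12)) = 0.5594.
Characteristic equation s² + 7.3s + 3K_p = 0 gives ζ = 7.3/(2√(3K_p)).
Setting ζ = 0.5594: √(3K_p) = 7.3/(2·0.5594) = 6.525, so K_p = 42.57/3 = 14.2.

K_p = 14.2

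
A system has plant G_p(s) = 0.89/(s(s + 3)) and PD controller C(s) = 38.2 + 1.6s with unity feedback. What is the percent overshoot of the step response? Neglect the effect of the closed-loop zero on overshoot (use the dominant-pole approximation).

Forward path: (38.2 + 1.6s)·0.89/(s(s+3)). The closed-loop characteristic equation is s² + (3 + 0.89·1.6)s + 0.89·38.2 = 0.
That is s² + 4.424s + 34 = 0, so ω_n = 5.831 rad/s and ζ = 4.424/(2·5.831) = 0.3794.
%OS = 100·exp(−πζ/√(1−ζ²)) = 27.6%.

27.6%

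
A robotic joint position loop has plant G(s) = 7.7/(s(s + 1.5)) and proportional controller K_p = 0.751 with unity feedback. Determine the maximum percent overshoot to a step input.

Closed-loop characteristic equation: s² + 1.5s + 5.783 = 0, so ω_n = 2.405 rad/s and ζ = 1.5/(2·2.405) = 0.3119.
%OS = 100·exp(−πζ/√(1−ζ²)) = 100·exp(−π·0.3119/√0.9027) = 35.7%.

35.7%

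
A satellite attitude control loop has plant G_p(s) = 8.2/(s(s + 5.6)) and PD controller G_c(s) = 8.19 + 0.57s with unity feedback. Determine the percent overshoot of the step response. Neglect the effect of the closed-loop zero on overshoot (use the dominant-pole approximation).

7.99%

Forward path: (8.19 + 0.57s)·8.2/(s(s+5.6)). The closed-loop characteristic equation is s² + (5.6 + 8.2·0.57)s + 8.2·8.19 = 0.
That is s² + 10.27s + 67.16 = 0, so ω_n = 8.195 rad/s and ζ = 10.27/(2·8.195) = 0.6268.
%OS = 100·exp(−πζ/√(1−ζ²)) = 7.99%.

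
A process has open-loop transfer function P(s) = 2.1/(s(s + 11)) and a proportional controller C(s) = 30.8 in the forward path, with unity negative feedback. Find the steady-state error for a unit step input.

The open loop C(s)P(s) has a pole at the origin (type 1), so the static position error constant is infinite and e_ss = 1/(1+∞) = 0.

0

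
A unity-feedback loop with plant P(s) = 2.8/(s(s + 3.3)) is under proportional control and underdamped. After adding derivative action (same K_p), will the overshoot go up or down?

With PD the characteristic equation becomes s² + (a + K·K_d)s + K·K_p = 0; the damping term grows, ζ rises, overshoot falls.

decrease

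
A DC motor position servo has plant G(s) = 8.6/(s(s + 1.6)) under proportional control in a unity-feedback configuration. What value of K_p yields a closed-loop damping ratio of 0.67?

K_p = 0.166

Closed-loop characteristic equation: s² + 1.6s + K_p·8.6 = 0.
So ω_n = √(8.6K_p) and 2ζω_n = 1.6, giving ζ = 1.6/(2√(8.6K_p)).
Setting ζ = 0.67: √(8.6K_p) = 1.6/(2·0.67) = 1.194, so K_p = 1.426/8.6 = 0.166.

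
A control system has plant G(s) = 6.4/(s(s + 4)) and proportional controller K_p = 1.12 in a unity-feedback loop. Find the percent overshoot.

From 1 + K_pG(s) = 0: s² + 4s + 7.168 = 0 ⇒ ω_n = 2.677, ζ = 0.747.
%OS = 100·exp(−πζ/√(1−ζ²)) = 100·exp(−π·0.747/√0.442) = 2.93%.

2.93%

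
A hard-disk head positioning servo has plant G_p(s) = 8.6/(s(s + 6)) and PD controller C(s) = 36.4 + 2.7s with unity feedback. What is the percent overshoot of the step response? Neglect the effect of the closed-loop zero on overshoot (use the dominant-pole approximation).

Forward path: (36.4 + 2.7s)·8.6/(s(s+6)). The closed-loop characteristic equation is s² + (6 + 8.6·2.7)s + 8.6·36.4 = 0.
That is s² + 29.22s + 313 = 0, so ω_n = 17.69 rad/s and ζ = 29.22/(2·17.69) = 0.8258.
%OS = 100·exp(−πζ/√(1−ζ²)) = 1.01%.

1.01%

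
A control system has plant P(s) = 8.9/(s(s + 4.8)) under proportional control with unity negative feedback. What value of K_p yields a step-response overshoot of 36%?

From %OS = 100·exp(−πζ/√(1−ζ²)) = 36%, ζ = −ln(0.36)/√(π²+ln²(0.36)) = 0.3093.
Characteristic equation s² + 4.8s + 8.9K_p = 0 gives ζ = 4.8/(2√(8.9K_p)).
Setting ζ = 0.3093: √(8.9K_p) = 4.8/(2·0.3093) = 7.76, so K_p = 60.22/8.9 = 6.77.

K_p = 6.77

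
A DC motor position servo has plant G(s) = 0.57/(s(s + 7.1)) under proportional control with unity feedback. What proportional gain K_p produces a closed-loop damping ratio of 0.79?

Closed-loop characteristic equation: s² + 7.1s + K_p·0.57 = 0.
So ω_n = √(0.57K_p) and 2ζω_n = 7.1, giving ζ = 7.1/(2√(0.57K_p)).
Setting ζ = 0.79: √(0.57K_p) = 7.1/(2·0.79) = 4.494, so K_p = 20.19/0.57 = 35.4.

K_p = 35.4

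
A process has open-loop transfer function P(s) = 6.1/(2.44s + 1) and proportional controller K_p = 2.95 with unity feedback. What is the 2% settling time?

Closed loop: T(s) = K_p·P/(1+K_p·P) = 18/(2.44s + 1 + 18), with pole at s = −(1 + 18)/2.44 = −7.785.
τ = 1/7.785 = 0.1285 s, so 2% settling time ≈ 4τ = 0.514 s.

T_s ≈ 0.514 s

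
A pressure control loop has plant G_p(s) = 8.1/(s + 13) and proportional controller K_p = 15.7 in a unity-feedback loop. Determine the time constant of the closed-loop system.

Closed-loop transfer function: T(s) = K_p·G_p(s)/(1 + K_p·G_p(s)) = 127.2/(s + 13 + 127.2) = 127.2/(s + 140.2).
Time constant τ = 1/140.2 = 0.00713 s.

τ = 0.00713 s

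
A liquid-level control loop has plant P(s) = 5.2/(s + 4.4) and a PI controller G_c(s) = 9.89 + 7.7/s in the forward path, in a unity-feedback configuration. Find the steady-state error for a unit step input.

The open loop G_c(s)P(s) has a pole at the origin (type 1), so the static position error constant is infinite and e_ss = 1/(1+∞) = 0.

0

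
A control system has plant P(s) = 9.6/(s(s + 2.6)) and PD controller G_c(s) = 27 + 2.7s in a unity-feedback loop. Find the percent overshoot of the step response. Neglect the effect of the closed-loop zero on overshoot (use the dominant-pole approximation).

0.249%

Forward path: (27 + 2.7s)·9.6/(s(s+2.6)). The closed-loop characteristic equation is s² + (2.6 + 9.6·2.7)s + 9.6·27 = 0.
That is s² + 28.52s + 259.2 = 0, so ω_n = 16.1 rad/s and ζ = 28.52/(2·16.1) = 0.8857.
%OS = 100·exp(−πζ/√(1−ζ²)) = 0.249%.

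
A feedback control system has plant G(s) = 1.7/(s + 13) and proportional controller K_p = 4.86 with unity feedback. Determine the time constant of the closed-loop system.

τ = 0.047 s

Closed-loop transfer function: T(s) = K_p·G(s)/(1 + K_p·G(s)) = 8.262/(s + 13 + 8.262) = 8.262/(s + 21.26).
Time constant τ = 1/21.26 = 0.047 s.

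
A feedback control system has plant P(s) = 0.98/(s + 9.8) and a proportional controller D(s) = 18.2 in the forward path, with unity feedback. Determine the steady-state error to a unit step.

0.355

The loop is type 0. Static position error constant K_pos = D(0)·P(0) = 18.2·0.1 = 1.82.
Steady-state error to a unit step: e_ss = 1/(1+K_pos) = 1/2.82 = 0.355.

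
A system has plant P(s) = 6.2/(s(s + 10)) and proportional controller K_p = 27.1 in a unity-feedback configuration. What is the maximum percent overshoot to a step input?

26.9%

From 1 + K_pP(s) = 0: s² + 10s + 168 = 0 ⇒ ω_n = 12.96, ζ = 0.3857.
%OS = 100·exp(−πζ/√(1−ζ²)) = 100·exp(−π·0.3857/√0.8512) = 26.9%.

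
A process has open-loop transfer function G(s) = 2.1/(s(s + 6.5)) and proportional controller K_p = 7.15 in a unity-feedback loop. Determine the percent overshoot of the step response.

0.792%

The closed-loop denominator s² + 6.5s + 15.02 gives ω_n = √15.02 = 3.875 and ζ = 6.5/(2ω_n) = 0.8387.
%OS = 100·exp(−πζ/√(1−ζ²)) = 100·exp(−π·0.8387/√0.2965) = 0.792%.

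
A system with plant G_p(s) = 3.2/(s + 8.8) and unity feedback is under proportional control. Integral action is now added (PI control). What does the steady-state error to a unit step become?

Adding integral action puts a pole at s = 0 in the forward path, raising the system type to 1; a type-1 loop has zero steady-state error to a step.

0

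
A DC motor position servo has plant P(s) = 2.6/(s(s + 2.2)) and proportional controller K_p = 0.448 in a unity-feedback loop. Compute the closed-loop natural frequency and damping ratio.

ω_n = 1.08 rad/s, ζ = 1.02

The closed-loop denominator is s(s+2.2) + 0.448·2.6 = s² + 2.2s + 1.165.
So ω_n² = 1.165 ⇒ ω_n = 1.079 rad/s, and ζ = 2.2/(2ω_n) = 1.02.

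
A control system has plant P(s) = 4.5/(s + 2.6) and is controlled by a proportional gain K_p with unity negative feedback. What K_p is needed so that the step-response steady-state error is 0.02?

The loop is type 0, so e_ss(step) = 1/(1 + K_pos) with K_pos = K_p·P(0).
P(0) = 1.731. Require 1/(1 + K_p·1.731) = 0.02, so 1 + 1.731·K_p = 50.
K_p = (50 − 1)/1.731 = 28.3.

K_p = 28.3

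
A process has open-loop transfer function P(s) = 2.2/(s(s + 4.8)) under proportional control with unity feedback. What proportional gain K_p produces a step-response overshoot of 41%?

K_p = 35.1

From %OS = 100·exp(−πζ/√(1−ζ²)) = 41%, ζ = −ln(0.41)/√(π²+ln²(0.41)) = 0.273.
Characteristic equation s² + 4.8s + 2.2K_p = 0 gives ζ = 4.8/(2√(2.2K_p)).
Setting ζ = 0.273: √(2.2K_p) = 4.8/(2·0.273) = 8.79, so K_p = 77.27/2.2 = 35.1.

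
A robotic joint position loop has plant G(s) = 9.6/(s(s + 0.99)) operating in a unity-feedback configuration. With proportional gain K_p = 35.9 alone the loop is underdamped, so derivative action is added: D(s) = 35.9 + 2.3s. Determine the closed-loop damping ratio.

Forward path: (35.9 + 2.3s)·9.6/(s(s+0.99)). The closed-loop characteristic equation is s² + (0.99 + 9.6·2.3)s + 9.6·35.9 = 0.
That is s² + 23.07s + 344.6 = 0, so ω_n = 18.56 rad/s and ζ = 23.07/(2·18.56) = 0.6213.

ζ = 0.621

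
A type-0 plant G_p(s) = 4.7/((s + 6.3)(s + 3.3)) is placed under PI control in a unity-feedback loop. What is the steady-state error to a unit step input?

0

The PI controller's integrator makes the forward path type 1, so e_ss to a step is zero.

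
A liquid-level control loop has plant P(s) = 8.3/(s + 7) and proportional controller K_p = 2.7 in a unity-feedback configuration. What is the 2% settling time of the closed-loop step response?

T_s ≈ 0.136 s

Closed-loop transfer function: T(s) = K_p·P(s)/(1 + K_p·P(s)) = 22.41/(s + 7 + 22.41) = 22.41/(s + 29.41).
Time constant τ = 1/29.41 = 0.034 s, so the 2% settling time is about 4τ = 0.136 s.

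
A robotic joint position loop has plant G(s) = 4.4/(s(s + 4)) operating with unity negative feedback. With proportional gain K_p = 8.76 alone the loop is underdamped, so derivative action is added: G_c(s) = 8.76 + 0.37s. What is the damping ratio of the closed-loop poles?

ζ = 0.453

Forward path: (8.76 + 0.37s)·4.4/(s(s+4)). The closed-loop characteristic equation is s² + (4 + 4.4·0.37)s + 4.4·8.76 = 0.
That is s² + 5.628s + 38.54 = 0, so ω_n = 6.208 rad/s and ζ = 5.628/(2·6.208) = 0.4533.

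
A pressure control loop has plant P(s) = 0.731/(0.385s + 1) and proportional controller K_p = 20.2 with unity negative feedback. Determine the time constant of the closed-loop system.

τ = 0.0244 s

Closed loop: T(s) = K_p·P/(1+K_p·P) = 14.77/(0.385s + 1 + 14.77), with pole at s = −(1 + 14.77)/0.385 = −40.95.
Closed-loop time constant τ = 1/40.95 = 0.0244 s.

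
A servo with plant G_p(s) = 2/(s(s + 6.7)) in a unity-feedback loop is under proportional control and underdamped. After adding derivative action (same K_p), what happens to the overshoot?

decrease

The derivative term adds K·K_d to the s-coefficient of the characteristic equation, raising 2ζω_n while ω_n is unchanged; ζ increases, so overshoot decreases.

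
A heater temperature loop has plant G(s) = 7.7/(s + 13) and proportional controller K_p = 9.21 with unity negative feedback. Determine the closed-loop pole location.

s = -83.92

Closed-loop transfer function: T(s) = K_p·G(s)/(1 + K_p·G(s)) = 70.92/(s + 13 + 70.92) = 70.92/(s + 83.92).
The closed-loop pole is at s = −83.92.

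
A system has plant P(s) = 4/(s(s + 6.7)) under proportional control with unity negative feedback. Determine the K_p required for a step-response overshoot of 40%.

K_p = 35.8

From %OS = 100·exp(−πζ/√(1−ζ²)) = 40%, ζ = −ln(0.4)/√(π²+ln²(0.4)) = 0.28.
Characteristic equation s² + 6.7s + 4K_p = 0 gives ζ = 6.7/(2√(4K_p)).
Setting ζ = 0.28: √(4K_p) = 6.7/(2·0.28) = 11.96, so K_p = 143.1/4 = 35.8.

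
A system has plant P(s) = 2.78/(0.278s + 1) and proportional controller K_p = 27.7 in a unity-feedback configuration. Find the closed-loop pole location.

s = -280.6

Closed loop: T(s) = K_p·P/(1+K_p·P) = 77.01/(0.278s + 1 + 77.01), with pole at s = −(1 + 77.01)/0.278 = −280.6.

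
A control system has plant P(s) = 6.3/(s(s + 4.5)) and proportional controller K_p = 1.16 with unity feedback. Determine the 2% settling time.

T_s ≈ 1.78 s

Closed-loop characteristic equation: s² + 4.5s + 7.308 = 0, so ω_n = 2.703 rad/s and ζ = 4.5/(2·2.703) = 0.8323.
2% settling time T_s ≈ 4/(ζω_n) = 4/2.25 = 1.78 s.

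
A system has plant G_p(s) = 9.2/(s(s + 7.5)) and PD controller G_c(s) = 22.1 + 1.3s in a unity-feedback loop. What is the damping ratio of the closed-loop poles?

Forward path: (22.1 + 1.3s)·9.2/(s(s+7.5)). The closed-loop characteristic equation is s² + (7.5 + 9.2·1.3)s + 9.2·22.1 = 0.
That is s² + 19.46s + 203.3 = 0, so ω_n = 14.26 rad/s and ζ = 19.46/(2·14.26) = 0.6824.

ζ = 0.682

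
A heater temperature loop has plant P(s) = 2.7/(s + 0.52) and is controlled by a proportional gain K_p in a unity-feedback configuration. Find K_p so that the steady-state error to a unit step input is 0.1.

K_p = 1.73

For a type-0 loop with proportional control, e_ss = 1/(1 + K_p·P(0)).
P(0) = 5.192. Require 1/(1 + K_p·5.192) = 0.1, so 1 + 5.192·K_p = 10.
K_p = (10 − 1)/5.192 = 1.73.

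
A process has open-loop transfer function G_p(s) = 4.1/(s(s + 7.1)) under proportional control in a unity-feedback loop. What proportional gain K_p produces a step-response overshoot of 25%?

K_p = 18.9

From %OS = 100·exp(−πζ/√(1−ζ²)) = 25%, ζ = −ln(0.25)/√(π²+ln²(0.25)) = 0.4037.
Characteristic equation s² + 7.1s + 4.1K_p = 0 gives ζ = 7.1/(2√(4.1K_p)).
Setting ζ = 0.4037: √(4.1K_p) = 7.1/(2·0.4037) = 8.793, so K_p = 77.32/4.1 = 18.9.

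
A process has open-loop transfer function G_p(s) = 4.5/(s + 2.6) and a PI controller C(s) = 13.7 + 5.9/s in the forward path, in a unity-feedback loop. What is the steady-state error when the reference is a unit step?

The open loop C(s)G_p(s) has a pole at the origin (type 1), so the static position error constant is infinite and e_ss = 1/(1+∞) = 0.

0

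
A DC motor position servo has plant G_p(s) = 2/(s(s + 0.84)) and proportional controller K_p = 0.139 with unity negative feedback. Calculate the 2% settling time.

T_s ≈ 9.52 s

Closed-loop characteristic equation: s² + 0.84s + 0.278 = 0, so ω_n = 0.5273 rad/s and ζ = 0.84/(2·0.5273) = 0.7966.
2% settling time T_s ≈ 4/(ζω_n) = 4/0.42 = 9.52 s.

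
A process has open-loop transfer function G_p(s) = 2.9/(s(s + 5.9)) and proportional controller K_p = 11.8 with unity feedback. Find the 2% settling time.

Closed-loop characteristic equation: s² + 5.9s + 34.22 = 0, so ω_n = 5.85 rad/s and ζ = 5.9/(2·5.85) = 0.5043.
2% settling time T_s ≈ 4/(ζω_n) = 4/2.95 = 1.36 s.

T_s ≈ 1.36 s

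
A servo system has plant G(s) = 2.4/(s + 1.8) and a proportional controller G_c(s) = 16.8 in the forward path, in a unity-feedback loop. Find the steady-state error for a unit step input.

0.0427

The loop is type 0. Static position error constant K_pos = G_c(0)·G(0) = 16.8·1.333 = 22.4.
Steady-state error to a unit step: e_ss = 1/(1+K_pos) = 1/23.4 = 0.0427.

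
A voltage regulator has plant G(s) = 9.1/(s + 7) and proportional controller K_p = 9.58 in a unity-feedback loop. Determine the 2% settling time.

T_s ≈ 0.0425 s

Closed-loop transfer function: T(s) = K_p·G(s)/(1 + K_p·G(s)) = 87.18/(s + 7 + 87.18) = 87.18/(s + 94.18).
Time constant τ = 1/94.18 = 0.01062 s, so the 2% settling time is about 4τ = 0.0425 s.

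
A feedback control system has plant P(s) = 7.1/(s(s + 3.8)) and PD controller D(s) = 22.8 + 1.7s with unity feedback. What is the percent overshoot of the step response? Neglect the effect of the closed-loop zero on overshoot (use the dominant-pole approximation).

8.16%

Forward path: (22.8 + 1.7s)·7.1/(s(s+3.8)). The closed-loop characteristic equation is s² + (3.8 + 7.1·1.7)s + 7.1·22.8 = 0.
That is s² + 15.87s + 161.9 = 0, so ω_n = 12.72 rad/s and ζ = 15.87/(2·12.72) = 0.6237.
%OS = 100·exp(−πζ/√(1−ζ²)) = 8.16%.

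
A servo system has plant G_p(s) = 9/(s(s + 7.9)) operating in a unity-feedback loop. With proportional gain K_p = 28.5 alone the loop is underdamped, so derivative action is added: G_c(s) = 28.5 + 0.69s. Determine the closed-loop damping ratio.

ζ = 0.441

Forward path: (28.5 + 0.69s)·9/(s(s+7.9)). The closed-loop characteristic equation is s² + (7.9 + 9·0.69)s + 9·28.5 = 0.
That is s² + 14.11s + 256.5 = 0, so ω_n = 16.02 rad/s and ζ = 14.11/(2·16.02) = 0.4405.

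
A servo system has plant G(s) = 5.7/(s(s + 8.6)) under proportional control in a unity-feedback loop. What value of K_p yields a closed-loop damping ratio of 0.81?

Closed-loop characteristic equation: s² + 8.6s + K_p·5.7 = 0.
So ω_n = √(5.7K_p) and 2ζω_n = 8.6, giving ζ = 8.6/(2√(5.7K_p)).
Setting ζ = 0.81: √(5.7K_p) = 8.6/(2·0.81) = 5.309, so K_p = 28.18/5.7 = 4.94.

K_p = 4.94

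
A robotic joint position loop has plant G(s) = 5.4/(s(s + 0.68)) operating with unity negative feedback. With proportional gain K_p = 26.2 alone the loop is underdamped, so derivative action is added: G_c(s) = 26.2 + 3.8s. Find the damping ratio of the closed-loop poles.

Forward path: (26.2 + 3.8s)·5.4/(s(s+0.68)). The closed-loop characteristic equation is s² + (0.68 + 5.4·3.8)s + 5.4·26.2 = 0.
That is s² + 21.2s + 141.5 = 0, so ω_n = 11.89 rad/s and ζ = 21.2/(2·11.89) = 0.8912.

ζ = 0.891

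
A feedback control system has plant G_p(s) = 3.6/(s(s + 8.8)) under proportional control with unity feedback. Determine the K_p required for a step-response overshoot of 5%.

K_p = 11.3

From %OS = 100·exp(−πζ/√(1−ζ²)) = 5%, ζ = −ln(0.05)/√(π²+ln²(0.05)) = 0.6901.
Characteristic equation s² + 8.8s + 3.6K_p = 0 gives ζ = 8.8/(2√(3.6K_p)).
Setting ζ = 0.6901: √(3.6K_p) = 8.8/(2·0.6901) = 6.376, so K_p = 40.65/3.6 = 11.3.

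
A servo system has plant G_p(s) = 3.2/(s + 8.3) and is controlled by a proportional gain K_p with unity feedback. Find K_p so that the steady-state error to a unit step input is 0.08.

For a type-0 loop with proportional control, e_ss = 1/(1 + K_p·G_p(0)).
G_p(0) = 0.3855. Require 1/(1 + K_p·0.3855) = 0.08, so 1 + 0.3855·K_p = 12.5.
K_p = (12.5 − 1)/0.3855 = 29.8.

K_p = 29.8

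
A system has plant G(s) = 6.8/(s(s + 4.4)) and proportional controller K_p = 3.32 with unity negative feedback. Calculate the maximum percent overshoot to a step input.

From 1 + K_pG(s) = 0: s² + 4.4s + 22.58 = 0 ⇒ ω_n = 4.751, ζ = 0.463.
%OS = 100·exp(−πζ/√(1−ζ²)) = 100·exp(−π·0.463/√0.7856) = 19.4%.

19.4%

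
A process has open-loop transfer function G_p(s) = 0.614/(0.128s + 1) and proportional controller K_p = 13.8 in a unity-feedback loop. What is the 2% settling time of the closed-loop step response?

Closed loop: T(s) = K_p·G_p/(1+K_p·G_p) = 8.473/(0.128s + 1 + 8.473), with pole at s = −(1 + 8.473)/0.128 = −74.01.
τ = 1/74.01 = 0.01351 s, so 2% settling time ≈ 4τ = 0.054 s.

T_s ≈ 0.054 s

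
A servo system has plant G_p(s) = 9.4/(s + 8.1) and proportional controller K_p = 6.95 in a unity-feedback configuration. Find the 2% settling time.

Closed-loop transfer function: T(s) = K_p·G_p(s)/(1 + K_p·G_p(s)) = 65.33/(s + 8.1 + 65.33) = 65.33/(s + 73.43).
Time constant τ = 1/73.43 = 0.01362 s, so the 2% settling time is about 4τ = 0.0545 s.

T_s ≈ 0.0545 s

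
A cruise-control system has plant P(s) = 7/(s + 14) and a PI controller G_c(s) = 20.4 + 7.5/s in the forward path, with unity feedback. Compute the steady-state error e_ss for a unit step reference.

The open loop G_c(s)P(s) has a pole at the origin (type 1), so the static position error constant is infinite and e_ss = 1/(1+∞) = 0.

0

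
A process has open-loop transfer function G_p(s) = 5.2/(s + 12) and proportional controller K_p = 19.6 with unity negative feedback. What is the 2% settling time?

T_s ≈ 0.0351 s

Closed-loop transfer function: T(s) = K_p·G_p(s)/(1 + K_p·G_p(s)) = 101.9/(s + 12 + 101.9) = 101.9/(s + 113.9).
Time constant τ = 1/113.9 = 0.008778 s, so the 2% settling time is about 4τ = 0.0351 s.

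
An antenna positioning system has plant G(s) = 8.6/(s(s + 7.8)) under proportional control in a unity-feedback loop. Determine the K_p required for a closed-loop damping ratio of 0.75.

Closed-loop characteristic equation: s² + 7.8s + K_p·8.6 = 0.
So ω_n = √(8.6K_p) and 2ζω_n = 7.8, giving ζ = 7.8/(2√(8.6K_p)).
Setting ζ = 0.75: √(8.6K_p) = 7.8/(2·0.75) = 5.2, so K_p = 27.04/8.6 = 3.14.

K_p = 3.14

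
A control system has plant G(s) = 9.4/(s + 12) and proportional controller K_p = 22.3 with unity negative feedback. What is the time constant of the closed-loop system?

Closed-loop transfer function: T(s) = K_p·G(s)/(1 + K_p·G(s)) = 209.6/(s + 12 + 209.6) = 209.6/(s + 221.6).
Time constant τ = 1/221.6 = 0.00451 s.

τ = 0.00451 s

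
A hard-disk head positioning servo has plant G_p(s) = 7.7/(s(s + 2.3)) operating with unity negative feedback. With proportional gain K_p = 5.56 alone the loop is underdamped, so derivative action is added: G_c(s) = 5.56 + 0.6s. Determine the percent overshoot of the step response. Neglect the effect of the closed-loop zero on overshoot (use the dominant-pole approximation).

14.1%

Forward path: (5.56 + 0.6s)·7.7/(s(s+2.3)). The closed-loop characteristic equation is s² + (2.3 + 7.7·0.6)s + 7.7·5.56 = 0.
That is s² + 6.92s + 42.81 = 0, so ω_n = 6.543 rad/s and ζ = 6.92/(2·6.543) = 0.5288.
%OS = 100·exp(−πζ/√(1−ζ²)) = 14.1%.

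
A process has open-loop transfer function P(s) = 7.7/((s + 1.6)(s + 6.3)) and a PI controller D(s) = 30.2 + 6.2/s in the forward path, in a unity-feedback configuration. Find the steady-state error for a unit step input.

0

The open loop D(s)P(s) has a pole at the origin (type 1), so the static position error constant is infinite and e_ss = 1/(1+∞) = 0.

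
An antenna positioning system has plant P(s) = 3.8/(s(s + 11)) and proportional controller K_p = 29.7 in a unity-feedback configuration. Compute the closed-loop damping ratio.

ζ = 0.518

The closed-loop denominator is s(s+11) + 29.7·3.8 = s² + 11s + 112.9.
So ω_n² = 112.9 ⇒ ω_n = 10.62 rad/s, and ζ = 11/(2ω_n) = 0.518.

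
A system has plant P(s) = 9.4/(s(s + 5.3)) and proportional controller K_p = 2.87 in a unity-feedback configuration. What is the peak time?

The closed-loop denominator s² + 5.3s + 26.98 gives ω_n = √26.98 = 5.194 and ζ = 5.3/(2ω_n) = 0.5102.
Damped frequency ω_d = ω_n√(1−ζ²) = 4.467 rad/s, so peak time T_p = π/ω_d = 0.703 s.

T_p = 0.703 s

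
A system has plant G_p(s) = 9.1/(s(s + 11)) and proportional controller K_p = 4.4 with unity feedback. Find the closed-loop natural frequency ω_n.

The closed-loop denominator is s(s+11) + 4.4·9.1 = s² + 11s + 40.04.
Matching s² + 2ζω_n s + ω_n²: ω_n = √40.04 = 6.328 rad/s and 2ζω_n = 11, so ζ = 11/(2·6.328) = 0.869.

ω_n = 6.33 rad/s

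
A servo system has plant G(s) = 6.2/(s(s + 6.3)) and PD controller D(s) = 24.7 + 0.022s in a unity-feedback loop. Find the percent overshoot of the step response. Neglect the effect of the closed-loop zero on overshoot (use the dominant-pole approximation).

42.9%

Forward path: (24.7 + 0.022s)·6.2/(s(s+6.3)). The closed-loop characteristic equation is s² + (6.3 + 6.2·0.022)s + 6.2·24.7 = 0.
That is s² + 6.436s + 153.1 = 0, so ω_n = 12.37 rad/s and ζ = 6.436/(2·12.37) = 0.2601.
%OS = 100·exp(−πζ/√(1−ζ²)) = 42.9%.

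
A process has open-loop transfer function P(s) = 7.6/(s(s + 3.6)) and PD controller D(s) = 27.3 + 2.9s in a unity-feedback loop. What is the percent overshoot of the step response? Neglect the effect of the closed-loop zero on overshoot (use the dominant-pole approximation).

0.217%

Forward path: (27.3 + 2.9s)·7.6/(s(s+3.6)). The closed-loop characteristic equation is s² + (3.6 + 7.6·2.9)s + 7.6·27.3 = 0.
That is s² + 25.64s + 207.5 = 0, so ω_n = 14.4 rad/s and ζ = 25.64/(2·14.4) = 0.89.
%OS = 100·exp(−πζ/√(1−ζ²)) = 0.217%.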